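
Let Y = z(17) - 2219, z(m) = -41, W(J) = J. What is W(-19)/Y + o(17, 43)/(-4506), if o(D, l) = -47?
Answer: 95917/5091780 ≈ 0.018838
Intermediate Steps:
Y = -2260 (Y = -41 - 2219 = -2260)
W(-19)/Y + o(17, 43)/(-4506) = -19/(-2260) - 47/(-4506) = -19*(-1/2260) - 47*(-1/4506) = 19/2260 + 47/4506 = 95917/5091780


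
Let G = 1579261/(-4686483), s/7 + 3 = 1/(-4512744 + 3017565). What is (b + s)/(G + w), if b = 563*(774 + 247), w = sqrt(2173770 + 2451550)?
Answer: 839046285633368023373/20035609467519729688281 + 1659922437914072246146*sqrt(1156330)/6678536489173243229427 ≈ 267.31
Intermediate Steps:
s = -4485538/213597 (s = -21 + 7/(-4512744 + 3017565) = -21 + 7/(-1495179) = -21 + 7*(-1/1495179) = -21 - 1/213597 = -4485538/213597 ≈ -21.000)
w = 2*sqrt(1156330) (w = sqrt(4625320) = 2*sqrt(1156330) ≈ 2150.7)
b = 574823 (b = 563*1021 = 574823)
G = -83119/246657 (G = 1579261*(-1/4686483) = -83119/246657 ≈ -0.33698)
(b + s)/(G + w) = (574823 - 4485538/213597)/(-83119/246657 + 2*sqrt(1156330)) = 122775982793/(213597*(-83119/246657 + 2*sqrt(1156330)))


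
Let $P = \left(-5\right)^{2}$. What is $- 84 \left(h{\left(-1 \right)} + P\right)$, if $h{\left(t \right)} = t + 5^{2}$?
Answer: $-4116$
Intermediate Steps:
$h{\left(t \right)} = 25 + t$ ($h{\left(t \right)} = t + 25 = 25 + t$)
$P = 25$
$- 84 \left(h{\left(-1 \right)} + P\right) = - 84 \left(\left(25 - 1\right) + 25\right) = - 84 \left(24 + 25\right) = \left(-84\right) 49 = -4116$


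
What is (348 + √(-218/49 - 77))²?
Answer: (2436 + I*√3991)²/49 ≈ 1.2102e+5 + 6281.3*I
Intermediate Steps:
(348 + √(-218/49 - 77))² = (348 + √(-3991/49))² = (348 + I*√3991/7)²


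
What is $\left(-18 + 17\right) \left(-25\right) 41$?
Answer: $1025$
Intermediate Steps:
$\left(-18 + 17\right) \left(-25\right) 41 = \left(-1\right) \left(-25\right) 41 = 25 \cdot 41 = 1025$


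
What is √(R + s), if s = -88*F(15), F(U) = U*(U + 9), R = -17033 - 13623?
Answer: 8*I*√974 ≈ 249.67*I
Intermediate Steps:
R = -30656
F(U) = U*(9 + U)
s = -31680 (s = -1320*(9 + 15) = -1320*24 = -88*360 = -31680)
√(R + s) = √(-30656 - 31680) = √(-62336) = 8*I*√974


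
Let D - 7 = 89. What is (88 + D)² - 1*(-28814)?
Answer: 62670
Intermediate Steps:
D = 96 (D = 7 + 89 = 96)
(88 + D)² - 1*(-28814) = (88 + 96)² - 1*(-28814) = 184² + 28814 = 33856 + 28814 = 62670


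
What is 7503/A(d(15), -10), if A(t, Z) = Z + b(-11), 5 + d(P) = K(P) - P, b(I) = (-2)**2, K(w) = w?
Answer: -2501/2 ≈ -1250.5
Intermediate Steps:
b(I) = 4
d(P) = -5 (d(P) = -5 + (P - P) = -5 + 0 = -5)
A(t, Z) = 4 + Z (A(t, Z) = Z + 4 = 4 + Z)
7503/A(d(15), -10) = 7503/(4 - 10) = 7503/(-6) = 7503*(-1/6) = -2501/2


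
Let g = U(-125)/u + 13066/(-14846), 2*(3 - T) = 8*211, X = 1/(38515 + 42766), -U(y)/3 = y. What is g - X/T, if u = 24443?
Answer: -10725433966618185/12402778913237869 ≈ -0.86476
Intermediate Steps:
U(y) = -3*y
X = 1/81281 ≈ 1.2303e-5
T = -841 (T = 3 - 4*211 = 3 - 1/2*1688 = 3 - 844 = -841)
g = -156902494/181440389 (g = -3*(-125)/24443 + 13066/(-14846) = 375*(1/24443) + 13066*(-1/14846) = 375/24443 - 6533/7423 = -156902494/181440389 ≈ -0.86476)
g - X/T = -156902494/181440389 - 1/(81281*(-841)) = -156902494/181440389 - (-1)/(81281*841) = -156902494/181440389 - 1*(-1/68357321) = -156902494/181440389 + 1/68357321 = -10725433966618185/12402778913237869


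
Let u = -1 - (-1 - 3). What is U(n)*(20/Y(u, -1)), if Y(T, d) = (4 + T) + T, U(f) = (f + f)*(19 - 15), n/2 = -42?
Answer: -1344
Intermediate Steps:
n = -84 (n = 2*(-42) = -84)
u = 3 (u = -1 - 1*(-4) = -1 + 4 = 3)
U(f) = 8*f (U(f) = (2*f)*4 = 8*f)
Y(T, d) = 4 + 2*T
U(n)*(20/Y(u, -1)) = (8*(-84))*(20/(4 + 2*3)) = -13440/(4 + 6) = -13440/10 = -672*2 = -1344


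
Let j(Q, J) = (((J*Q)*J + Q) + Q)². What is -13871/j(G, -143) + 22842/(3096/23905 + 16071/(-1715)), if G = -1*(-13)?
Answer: -48492006010042373411/19618718454692019 ≈ -2471.7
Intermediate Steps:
G = 13
j(Q, J) = (2*Q + Q*J²)² (j(Q, J) = ((Q*J² + Q) + Q)² = ((Q + Q*J²) + Q)² = (2*Q + Q*J²)²)
-13871/j(G, -143) + 22842/(3096/23905 + 16071/(-1715)) = -13871*1/(169*(2 + (-143)²)²) + 22842/(3096/23905 + 16071/(-1715)) = -13871*1/(169*(2 + 20449)²) + 22842/(3096*(1/23905) + 16071*(-1/1715)) = -13871/(169*20451²) + 22842/(3096/23905 - 16071/1715) = -13871/(169*418243401) + 22842/(-10824789/1171345) = -13871/70683134769 + 22842*(-1171345/10824789) = -13871*1/70683134769 - 8918620830/3608263 = -1067/5437164213 - 8918620830/3608263 = -48492006010042373411/19618718454692019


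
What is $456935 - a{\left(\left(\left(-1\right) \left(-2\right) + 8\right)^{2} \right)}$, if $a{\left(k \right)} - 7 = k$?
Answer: $456828$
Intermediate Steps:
$a{\left(k \right)} = 7 + k$
$456935 - a{\left(\left(\left(-1\right) \left(-2\right) + 8\right)^{2} \right)} = 456935 - \left(7 + \left(\left(-1\right) \left(-2\right) + 8\right)^{2}\right) = 456935 - \left(7 + \left(2 + 8\right)^{2}\right) = 456935 - \left(7 + 10^{2}\right) = 456935 - \left(7 + 100\right) = 456935 - 107 = 456828$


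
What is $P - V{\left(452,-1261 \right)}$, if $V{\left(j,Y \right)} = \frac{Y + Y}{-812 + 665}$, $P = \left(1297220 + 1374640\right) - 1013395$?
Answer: $\frac{243791833}{147} \approx 1.6584 \cdot 10^{6}$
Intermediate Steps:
$P = 1658465$ ($P = 2671860 - 1013395 = 1658465$)
$V{\left(j,Y \right)} = - \frac{2 Y}{147}$ ($V{\left(j,Y \right)} = \frac{2 Y}{-147} = 2 Y \left(- \frac{1}{147}\right) = - \frac{2 Y}{147}$)
$P - V{\left(452,-1261 \right)} = 1658465 - \left(- \frac{2}{147}\right) \left(-1261\right) = 1658465 - \frac{2522}{147} = \frac{243791833}{147}$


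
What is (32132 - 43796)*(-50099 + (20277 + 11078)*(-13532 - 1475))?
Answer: 5489015227776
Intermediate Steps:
(32132 - 43796)*(-50099 + (20277 + 11078)*(-13532 - 1475)) = -11664*(-50099 + 31355*(-15007)) = -11664*(-50099 - 470544485) = -11664*(-470594584) = 5489015227776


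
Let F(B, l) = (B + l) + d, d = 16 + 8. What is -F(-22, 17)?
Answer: -19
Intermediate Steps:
d = 24
F(B, l) = 24 + B + l (F(B, l) = (B + l) + 24 = 24 + B + l)
-F(-22, 17) = -(24 - 22 + 17) = -1*19 = -19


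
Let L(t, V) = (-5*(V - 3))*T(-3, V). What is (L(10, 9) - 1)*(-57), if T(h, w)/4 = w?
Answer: 61617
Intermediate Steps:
T(h, w) = 4*w
L(t, V) = 4*V*(15 - 5*V) (L(t, V) = (-5*(V - 3))*(4*V) = (-5*(-3 + V))*(4*V) = (15 - 5*V)*(4*V) = 4*V*(15 - 5*V))
(L(10, 9) - 1)*(-57) = (20*9*(3 - 1*9) - 1)*(-57) = (20*9*(3 - 9) - 1)*(-57) = (20*9*(-6) - 1)*(-57) = (-1080 - 1)*(-57) = -1081*(-57) = 61617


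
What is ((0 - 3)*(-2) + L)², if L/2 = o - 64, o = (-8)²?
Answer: 36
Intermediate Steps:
o = 64
L = 0 (L = 2*(64 - 64) = 2*0 = 0)
((0 - 3)*(-2) + L)² = ((0 - 3)*(-2) + 0)² = (-3*(-2) + 0)² = (6 + 0)² = 6² = 36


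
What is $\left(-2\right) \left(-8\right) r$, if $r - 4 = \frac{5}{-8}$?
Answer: $54$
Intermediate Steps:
$r = \frac{27}{8}$ ($r = 4 + \frac{5}{-8} = 4 + 5 \left(- \frac{1}{8}\right) = 4 - \frac{5}{8} = \frac{27}{8} \approx 3.375$)
$\left(-2\right) \left(-8\right) r = \left(-2\right) \left(-8\right) \frac{27}{8} = 16 \cdot \frac{27}{8} = 54$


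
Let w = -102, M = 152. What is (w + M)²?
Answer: 2500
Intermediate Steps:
(w + M)² = (-102 + 152)² = 50² = 2500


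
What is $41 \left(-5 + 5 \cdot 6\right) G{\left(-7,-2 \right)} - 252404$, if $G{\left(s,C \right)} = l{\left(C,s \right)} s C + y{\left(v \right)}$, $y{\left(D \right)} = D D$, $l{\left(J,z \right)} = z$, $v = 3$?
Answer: $-343629$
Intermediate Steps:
$y{\left(D \right)} = D^{2}$
$G{\left(s,C \right)} = 9 + C s^{2}$ ($G{\left(s,C \right)} = s s C + 3^{2} = s^{2} C + 9 = C s^{2} + 9 = 9 + C s^{2}$)
$41 \left(-5 + 5 \cdot 6\right) G{\left(-7,-2 \right)} - 252404 = 41 \left(-5 + 5 \cdot 6\right) \left(9 - 2 \left(-7\right)^{2}\right) - 252404 = 41 \left(-5 + 30\right) \left(9 - 98\right) - 252404 = 41 \cdot 25 \left(9 - 98\right) - 252404 = 1025 \left(-89\right) - 252404 = -91225 - 252404 = -343629$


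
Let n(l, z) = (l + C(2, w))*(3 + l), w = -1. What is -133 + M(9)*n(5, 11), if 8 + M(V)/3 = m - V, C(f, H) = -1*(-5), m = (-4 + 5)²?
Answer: -3973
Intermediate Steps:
m = 1 (m = 1² = 1)
C(f, H) = 5
M(V) = -21 - 3*V (M(V) = -24 + 3*(1 - V) = -24 + (3 - 3*V) = -21 - 3*V)
n(l, z) = (3 + l)*(5 + l) (n(l, z) = (l + 5)*(3 + l) = (5 + l)*(3 + l) = (3 + l)*(5 + l))
-133 + M(9)*n(5, 11) = -133 + (-21 - 3*9)*(15 + 5² + 8*5) = -133 + (-21 - 27)*(15 + 25 + 40) = -133 - 48*80 = -133 - 3840 = -3973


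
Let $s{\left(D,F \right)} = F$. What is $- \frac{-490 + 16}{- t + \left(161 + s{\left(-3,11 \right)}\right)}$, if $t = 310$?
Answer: $- \frac{79}{23} \approx -3.4348$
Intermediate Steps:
$- \frac{-490 + 16}{- t + \left(161 + s{\left(-3,11 \right)}\right)} = - \frac{-490 + 16}{\left(-1\right) 310 + \left(161 + 11\right)} = - \frac{-474}{-310 + 172} = - \frac{-474}{-138} = - \frac{\left(-474\right) \left(-1\right)}{138} = \left(-1\right) \frac{79}{23} = - \frac{79}{23}$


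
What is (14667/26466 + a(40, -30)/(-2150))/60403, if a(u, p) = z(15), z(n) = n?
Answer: 518951/57284091095 ≈ 9.0593e-6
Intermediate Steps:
a(u, p) = 15
(14667/26466 + a(40, -30)/(-2150))/60403 = (14667/26466 + 15/(-2150))/60403 = (14667*(1/26466) + 15*(-1/2150))*(1/60403) = (4889/8822 - 3/430)*(1/60403) = (518951/948365)*(1/60403) = 518951/57284091095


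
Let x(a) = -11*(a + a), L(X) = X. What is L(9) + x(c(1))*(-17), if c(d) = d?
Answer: 383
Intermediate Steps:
x(a) = -22*a
L(9) + x(c(1))*(-17) = 9 - 22*1*(-17) = 9 - 22*(-17) = 9 + 374 = 383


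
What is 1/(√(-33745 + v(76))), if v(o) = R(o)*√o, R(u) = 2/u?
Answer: -I*√19/√(641155 - √19) ≈ -0.0054437*I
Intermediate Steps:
v(o) = 2/√o (v(o) = (2/o)*√o = 2/√o)
1/(√(-33745 + v(76))) = 1/(√(-33745 + 2/√76)) = 1/(√(-33745 + 2*(√19/38))) = 1/(√(-33745 + √19/19)) = (-33745 + √19/19)^(-½)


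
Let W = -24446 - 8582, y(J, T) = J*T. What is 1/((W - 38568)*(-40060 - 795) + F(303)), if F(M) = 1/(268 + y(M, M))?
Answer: 92077/269330250562661 ≈ 3.4187e-10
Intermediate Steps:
F(M) = 1/(268 + M²) (F(M) = 1/(268 + M*M) = 1/(268 + M²))
W = -33028
1/((W - 38568)*(-40060 - 795) + F(303)) = 1/((-33028 - 38568)*(-40060 - 795) + 1/(268 + 303²)) = 1/(-71596*(-40855) + 1/(268 + 91809)) = 1/(2925054580 + 1/92077) = 1/(269330250562661/92077) = 92077/269330250562661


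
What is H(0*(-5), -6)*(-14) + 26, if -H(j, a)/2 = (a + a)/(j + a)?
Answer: 82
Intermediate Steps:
H(j, a) = -4*a/(a + j) (H(j, a) = -2*(a + a)/(j + a) = -2*2*a/(a + j) = -4*a/(a + j))
H(0*(-5), -6)*(-14) + 26 = -4*(-6)/(-6 + 0*(-5))*(-14) + 26 = -4*(-6)/(-6 + 0)*(-14) + 26 = -4*(-6)/(-6)*(-14) + 26 = -4*(-6)*(-1/6)*(-14) + 26 = -4*(-14) + 26 = 56 + 26 = 82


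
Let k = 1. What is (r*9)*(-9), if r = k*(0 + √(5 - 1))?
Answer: -162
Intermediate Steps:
r = 2 (r = 1*(0 + √(5 - 1)) = 1*(0 + √4) = 1*(0 + 2) = 1*2 = 2)
(r*9)*(-9) = (2*9)*(-9) = 18*(-9) = -162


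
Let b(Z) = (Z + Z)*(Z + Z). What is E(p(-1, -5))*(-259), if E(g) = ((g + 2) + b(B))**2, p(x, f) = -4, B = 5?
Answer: -2487436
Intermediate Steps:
b(Z) = 4*Z**2 (b(Z) = (2*Z)*(2*Z) = 4*Z**2)
E(g) = (102 + g)**2 (E(g) = ((g + 2) + 4*5**2)**2 = ((2 + g) + 4*25)**2 = ((2 + g) + 100)**2 = (102 + g)**2)
E(p(-1, -5))*(-259) = (102 - 4)**2*(-259) = 98**2*(-259) = 9604*(-259) = -2487436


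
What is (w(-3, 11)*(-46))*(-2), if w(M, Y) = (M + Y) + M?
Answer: 460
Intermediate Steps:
w(M, Y) = Y + 2*M
(w(-3, 11)*(-46))*(-2) = ((11 + 2*(-3))*(-46))*(-2) = ((11 - 6)*(-46))*(-2) = (5*(-46))*(-2) = -230*(-2) = 460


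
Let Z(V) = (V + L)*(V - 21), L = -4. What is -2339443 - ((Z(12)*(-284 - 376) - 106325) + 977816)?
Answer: -3258454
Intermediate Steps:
Z(V) = (-21 + V)*(-4 + V) (Z(V) = (V - 4)*(V - 21) = (-4 + V)*(-21 + V) = (-21 + V)*(-4 + V))
-2339443 - ((Z(12)*(-284 - 376) - 106325) + 977816) = -2339443 - (((84 + 12² - 25*12)*(-284 - 376) - 106325) + 977816) = -2339443 - (((84 + 144 - 300)*(-660) - 106325) + 977816) = -2339443 - ((-72*(-660) - 106325) + 977816) = -2339443 - ((47520 - 106325) + 977816) = -2339443 - (-58805 + 977816) = -2339443 - 1*919011 = -2339443 - 919011 = -3258454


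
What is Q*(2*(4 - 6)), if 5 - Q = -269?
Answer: -1096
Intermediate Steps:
Q = 274 (Q = 5 - 1*(-269) = 5 + 269 = 274)
Q*(2*(4 - 6)) = 274*(2*(4 - 6)) = 274*(2*(-2)) = 274*(-4) = -1096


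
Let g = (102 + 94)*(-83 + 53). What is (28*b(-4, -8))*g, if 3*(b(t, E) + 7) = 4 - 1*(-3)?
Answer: 768320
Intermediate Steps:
b(t, E) = -14/3 (b(t, E) = -7 + (4 - 1*(-3))/3 = -7 + (4 + 3)/3 = -7 + (⅓)*7 = -7 + 7/3 = -14/3)
g = -5880 (g = 196*(-30) = -5880)
(28*b(-4, -8))*g = (28*(-14/3))*(-5880) = -392/3*(-5880) = 768320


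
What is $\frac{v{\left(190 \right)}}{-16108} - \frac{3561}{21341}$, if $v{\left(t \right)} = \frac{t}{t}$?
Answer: $- \frac{57381929}{343760828} \approx -0.16692$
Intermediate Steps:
$v{\left(t \right)} = 1$
$\frac{v{\left(190 \right)}}{-16108} - \frac{3561}{21341} = 1 \frac{1}{-16108} - \frac{3561}{21341} = 1 \left(- \frac{1}{16108}\right) - \frac{3561}{21341} = - \frac{1}{16108} - \frac{3561}{21341} = - \frac{57381929}{343760828}$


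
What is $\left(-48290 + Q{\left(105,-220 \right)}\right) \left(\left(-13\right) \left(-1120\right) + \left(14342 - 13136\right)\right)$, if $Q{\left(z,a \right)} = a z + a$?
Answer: $-1129003260$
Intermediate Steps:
$Q{\left(z,a \right)} = a + a z$
$\left(-48290 + Q{\left(105,-220 \right)}\right) \left(\left(-13\right) \left(-1120\right) + \left(14342 - 13136\right)\right) = \left(-48290 - 220 \left(1 + 105\right)\right) \left(\left(-13\right) \left(-1120\right) + \left(14342 - 13136\right)\right) = \left(-48290 - 23320\right) \left(14560 + 1206\right) = \left(-48290 - 23320\right) 15766 = \left(-71610\right) 15766 = -1129003260$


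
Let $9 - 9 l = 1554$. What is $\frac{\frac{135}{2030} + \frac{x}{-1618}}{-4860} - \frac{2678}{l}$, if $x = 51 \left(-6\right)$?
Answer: $\frac{2766887167}{177365160} \approx 15.6$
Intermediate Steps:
$x = -306$
$l = - \frac{515}{3}$ ($l = 1 - \frac{518}{3} = - \frac{515}{3} \approx -171.67$)
$\frac{\frac{135}{2030} + \frac{x}{-1618}}{-4860} - \frac{2678}{l} = \frac{\frac{135}{2030} - \frac{306}{-1618}}{-4860} - \frac{2678}{- \frac{515}{3}} = \left(135 \cdot \frac{1}{2030} - - \frac{153}{809}\right) \left(- \frac{1}{4860}\right) - - \frac{78}{5} = \left(\frac{27}{406} + \frac{153}{809}\right) \left(- \frac{1}{4860}\right) + \frac{78}{5} = \frac{83961}{328454} \left(- \frac{1}{4860}\right) + \frac{78}{5} = - \frac{9329}{177365160} + \frac{78}{5} = \frac{2766887167}{177365160}$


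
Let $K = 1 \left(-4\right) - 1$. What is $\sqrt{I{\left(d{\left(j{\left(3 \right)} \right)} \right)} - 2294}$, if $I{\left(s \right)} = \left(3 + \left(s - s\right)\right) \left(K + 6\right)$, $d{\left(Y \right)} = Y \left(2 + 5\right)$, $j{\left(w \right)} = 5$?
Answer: $i \sqrt{2291} \approx 47.864 i$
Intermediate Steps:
$K = -5$ ($K = -4 - 1 = -5$)
$d{\left(Y \right)} = 7 Y$ ($d{\left(Y \right)} = Y 7 = 7 Y$)
$I{\left(s \right)} = 3$ ($I{\left(s \right)} = \left(3 + \left(s - s\right)\right) \left(-5 + 6\right) = \left(3 + 0\right) 1 = 3 \cdot 1 = 3$)
$\sqrt{I{\left(d{\left(j{\left(3 \right)} \right)} \right)} - 2294} = \sqrt{3 - 2294} = \sqrt{-2291} = i \sqrt{2291}$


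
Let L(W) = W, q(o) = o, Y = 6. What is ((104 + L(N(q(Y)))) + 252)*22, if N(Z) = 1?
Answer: 7854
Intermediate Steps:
((104 + L(N(q(Y)))) + 252)*22 = ((104 + 1) + 252)*22 = (105 + 252)*22 = 357*22 = 7854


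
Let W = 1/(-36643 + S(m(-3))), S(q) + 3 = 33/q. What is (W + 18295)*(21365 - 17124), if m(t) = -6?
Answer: 5687513422303/73303 ≈ 7.7589e+7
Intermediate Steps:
S(q) = -3 + 33/q
W = -2/73303 (W = 1/(-36643 + (-3 + 33/(-6))) = 1/(-36643 + (-3 + 33*(-⅙))) = 1/(-36643 + (-3 - 11/2)) = 1/(-36643 - 17/2) = 1/(-73303/2) = -2/73303 ≈ -2.7284e-5)
(W + 18295)*(21365 - 17124) = (-2/73303 + 18295)*(21365 - 17124) = (1341078383/73303)*4241 = 5687513422303/73303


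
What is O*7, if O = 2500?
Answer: 17500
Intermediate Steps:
O*7 = 2500*7 = 17500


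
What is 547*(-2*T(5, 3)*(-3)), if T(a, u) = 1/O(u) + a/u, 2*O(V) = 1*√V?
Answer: 5470 + 2188*√3 ≈ 9259.7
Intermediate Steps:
O(V) = √V/2 (O(V) = (1*√V)/2 = √V/2)
T(a, u) = 2/√u + a/u (T(a, u) = 1/(√u/2) + a/u = 1*(2/√u) + a/u = 2/√u + a/u)
547*(-2*T(5, 3)*(-3)) = 547*(-2*(2/√3 + 5/3)*(-3)) = 547*(-2*(2*(√3/3) + 5*(⅓))*(-3)) = 547*(-2*(2*√3/3 + 5/3)*(-3)) = 547*(-2*(5/3 + 2*√3/3)*(-3)) = 547*((-10/3 - 4*√3/3)*(-3)) = 547*(10 + 4*√3) = 5470 + 2188*√3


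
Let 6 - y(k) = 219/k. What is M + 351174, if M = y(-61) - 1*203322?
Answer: 9019557/61 ≈ 1.4786e+5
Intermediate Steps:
y(k) = 6 - 219/k
M = -12402057/61 (M = (6 - 219/(-61)) - 1*203322 = (6 - 219*(-1/61)) - 203322 = (6 + 219/61) - 203322 = 585/61 - 203322 = -12402057/61 ≈ -2.0331e+5)
M + 351174 = -12402057/61 + 351174 = 9019557/61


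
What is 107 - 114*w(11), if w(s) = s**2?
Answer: -13687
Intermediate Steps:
107 - 114*w(11) = 107 - 114*11**2 = 107 - 114*121 = 107 - 13794 = -13687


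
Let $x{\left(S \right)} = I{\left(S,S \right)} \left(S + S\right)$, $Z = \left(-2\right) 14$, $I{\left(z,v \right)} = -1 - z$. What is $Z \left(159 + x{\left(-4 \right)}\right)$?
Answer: $-3780$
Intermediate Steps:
$Z = -28$
$x{\left(S \right)} = 2 S \left(-1 - S\right)$ ($x{\left(S \right)} = \left(-1 - S\right) \left(S + S\right) = \left(-1 - S\right) 2 S = 2 S \left(-1 - S\right)$)
$Z \left(159 + x{\left(-4 \right)}\right) = - 28 \left(159 - - 8 \left(1 - 4\right)\right) = - 28 \left(159 - \left(-8\right) \left(-3\right)\right) = - 28 \left(159 - 24\right) = \left(-28\right) 135 = -3780$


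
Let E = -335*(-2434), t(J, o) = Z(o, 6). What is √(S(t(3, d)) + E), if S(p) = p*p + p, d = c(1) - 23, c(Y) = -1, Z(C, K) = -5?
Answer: √815410 ≈ 903.00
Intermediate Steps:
d = -24 (d = -1 - 23 = -24)
t(J, o) = -5
S(p) = p + p² (S(p) = p² + p = p + p²)
E = 815390
√(S(t(3, d)) + E) = √(-5*(1 - 5) + 815390) = √(-5*(-4) + 815390) = √(20 + 815390) = √815410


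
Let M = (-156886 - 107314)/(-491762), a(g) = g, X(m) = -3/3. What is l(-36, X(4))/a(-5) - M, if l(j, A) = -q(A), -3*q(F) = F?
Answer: -1735619/3688215 ≈ -0.47058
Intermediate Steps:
X(m) = -1 (X(m) = -3*⅓ = -1)
q(F) = -F/3
l(j, A) = A/3 (l(j, A) = -(-1)*A/3 = A/3)
M = 132100/245881 (M = -264200*(-1/491762) = 132100/245881 ≈ 0.53725)
l(-36, X(4))/a(-5) - M = ((⅓)*(-1))/(-5) - 1*132100/245881 = -⅓*(-⅕) - 132100/245881 = 1/15 - 132100/245881 = -1735619/3688215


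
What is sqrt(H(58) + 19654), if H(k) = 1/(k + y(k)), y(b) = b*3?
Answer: sqrt(264464282)/116 ≈ 140.19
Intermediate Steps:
y(b) = 3*b
H(k) = 1/(4*k) (H(k) = 1/(k + 3*k) = 1/(4*k))
sqrt(H(58) + 19654) = sqrt((1/4)/58 + 19654) = sqrt((1/4)*(1/58) + 19654) = sqrt(1/232 + 19654) = sqrt(4559729/232) = sqrt(264464282)/116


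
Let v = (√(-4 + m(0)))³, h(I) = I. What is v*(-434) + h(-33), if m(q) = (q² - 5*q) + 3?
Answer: -33 + 434*I ≈ -33.0 + 434.0*I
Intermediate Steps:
m(q) = 3 + q² - 5*q
v = -I (v = (√(-4 + (3 + 0² - 5*0)))³ = (√(-4 + (3 + 0 + 0)))³ = (√(-4 + 3))³ = (√(-1))³ = I³ = -I ≈ -1.0*I)
v*(-434) + h(-33) = -I*(-434) - 33 = 434*I - 33 = -33 + 434*I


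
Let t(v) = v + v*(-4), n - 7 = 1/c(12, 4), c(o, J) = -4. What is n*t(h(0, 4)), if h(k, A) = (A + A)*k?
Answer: 0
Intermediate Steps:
h(k, A) = 2*A*k (h(k, A) = (2*A)*k = 2*A*k)
n = 27/4 (n = 7 + 1/(-4) = 7 - 1/4 = 27/4 ≈ 6.7500)
t(v) = -3*v (t(v) = v - 4*v = -3*v)
n*t(h(0, 4)) = 27*(-6*4*0)/4 = 27*(-3*0)/4 = (27/4)*0 = 0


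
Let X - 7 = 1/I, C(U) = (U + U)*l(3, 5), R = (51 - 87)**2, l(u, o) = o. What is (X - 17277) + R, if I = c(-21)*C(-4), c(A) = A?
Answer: -13418159/840 ≈ -15974.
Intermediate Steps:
R = 1296 (R = (-36)**2 = 1296)
C(U) = 10*U (C(U) = (U + U)*5 = (2*U)*5 = 10*U)
I = 840 (I = -210*(-4) = -21*(-40) = 840)
X = 5881/840 (X = 7 + 1/840 = 5881/840 ≈ 7.0012)
(X - 17277) + R = (5881/840 - 17277) + 1296 = -14506799/840 + 1296 = -13418159/840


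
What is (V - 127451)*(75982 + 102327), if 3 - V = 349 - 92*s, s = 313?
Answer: -17652769309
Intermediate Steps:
V = 28450 (V = 3 - (349 - 92*313) = 3 - (349 - 28796) = 3 - 1*(-28447) = 3 + 28447 = 28450)
(V - 127451)*(75982 + 102327) = (28450 - 127451)*(75982 + 102327) = -99001*178309 = -17652769309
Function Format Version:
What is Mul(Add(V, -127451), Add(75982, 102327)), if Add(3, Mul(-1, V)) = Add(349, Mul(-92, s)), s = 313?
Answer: -17652769309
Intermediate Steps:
V = 28450 (V = Add(3, Mul(-1, Add(349, Mul(-92, 313)))) = Add(3, Mul(-1, Add(349, -28796))) = Add(3, Mul(-1, -28447)) = Add(3, 28447) = 28450)
Mul(Add(V, -127451), Add(75982, 102327)) = Mul(Add(28450, -127451), Add(75982, 102327)) = Mul(-99001, 178309) = -17652769309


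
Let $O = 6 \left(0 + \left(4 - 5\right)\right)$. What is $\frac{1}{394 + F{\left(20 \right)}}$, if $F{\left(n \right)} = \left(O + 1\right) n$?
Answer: $\frac{1}{294} \approx 0.0034014$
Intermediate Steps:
$O = -6$ ($O = 6 \left(0 - 1\right) = 6 \left(-1\right) = -6$)
$F{\left(n \right)} = - 5 n$ ($F{\left(n \right)} = \left(-6 + 1\right) n = - 5 n$)
$\frac{1}{394 + F{\left(20 \right)}} = \frac{1}{394 - 100} = \frac{1}{294}$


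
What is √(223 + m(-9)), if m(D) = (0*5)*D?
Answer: √223 ≈ 14.933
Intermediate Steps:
m(D) = 0 (m(D) = 0*D = 0)
√(223 + m(-9)) = √(223 + 0) = √223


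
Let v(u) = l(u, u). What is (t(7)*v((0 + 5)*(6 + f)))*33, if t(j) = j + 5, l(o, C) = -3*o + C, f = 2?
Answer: -31680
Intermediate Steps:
l(o, C) = C - 3*o
v(u) = -2*u (v(u) = u - 3*u = -2*u)
t(j) = 5 + j
(t(7)*v((0 + 5)*(6 + f)))*33 = ((5 + 7)*(-2*(0 + 5)*(6 + 2)))*33 = (12*(-10*8))*33 = (12*(-2*40))*33 = (12*(-80))*33 = -960*33 = -31680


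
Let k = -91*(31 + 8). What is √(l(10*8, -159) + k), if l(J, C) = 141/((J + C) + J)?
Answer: 4*I*√213 ≈ 58.378*I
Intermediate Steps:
k = -3549 (k = -91*39 = -3549)
l(J, C) = 141/(C + 2*J) (l(J, C) = 141/((C + J) + J) = 141/(C + 2*J))
√(l(10*8, -159) + k) = √(141/(-159 + 2*(10*8)) - 3549) = √(141/(-159 + 2*80) - 3549) = √(141/(-159 + 160) - 3549) = √(141/1 - 3549) = √(141*1 - 3549) = √(141 - 3549) = √(-3408) = 4*I*√213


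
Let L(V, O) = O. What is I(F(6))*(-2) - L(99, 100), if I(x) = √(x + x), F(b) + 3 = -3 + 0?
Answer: -100 - 4*I*√3 ≈ -100.0 - 6.9282*I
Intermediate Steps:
F(b) = -6 (F(b) = -3 + (-3 + 0) = -3 - 3 = -6)
I(x) = √2*√x (I(x) = √(2*x) = √2*√x)
I(F(6))*(-2) - L(99, 100) = (√2*√(-6))*(-2) - 1*100 = (√2*(I*√6))*(-2) - 100 = (2*I*√3)*(-2) - 100 = -4*I*√3 - 100 = -100 - 4*I*√3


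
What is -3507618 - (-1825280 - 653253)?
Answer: -1029085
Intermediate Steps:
-3507618 - (-1825280 - 653253) = -3507618 - 1*(-2478533) = -3507618 + 2478533 = -1029085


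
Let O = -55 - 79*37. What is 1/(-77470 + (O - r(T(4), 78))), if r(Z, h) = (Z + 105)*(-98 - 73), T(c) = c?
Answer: -1/61809 ≈ -1.6179e-5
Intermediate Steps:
O = -2978 (O = -55 - 2923 = -2978)
r(Z, h) = -17955 - 171*Z (r(Z, h) = (105 + Z)*(-171) = -17955 - 171*Z)
1/(-77470 + (O - r(T(4), 78))) = 1/(-77470 + (-2978 - (-17955 - 171*4))) = 1/(-77470 + (-2978 - (-17955 - 684))) = 1/(-77470 + (-2978 - 1*(-18639))) = 1/(-77470 + (-2978 + 18639)) = 1/(-77470 + 15661) = 1/(-61809) = -1/61809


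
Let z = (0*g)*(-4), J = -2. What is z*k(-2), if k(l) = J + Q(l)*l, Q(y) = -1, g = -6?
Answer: 0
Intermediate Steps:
z = 0 (z = (0*(-6))*(-4) = 0*(-4) = 0)
k(l) = -2 - l
z*k(-2) = 0*(-2 - 1*(-2)) = 0*(-2 + 2) = 0*0 = 0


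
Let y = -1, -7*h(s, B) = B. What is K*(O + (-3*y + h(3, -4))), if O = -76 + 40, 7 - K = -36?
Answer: -9761/7 ≈ -1394.4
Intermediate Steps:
h(s, B) = -B/7
K = 43 (K = 7 - 1*(-36) = 7 + 36 = 43)
O = -36
K*(O + (-3*y + h(3, -4))) = 43*(-36 + (-3*(-1) - ⅐*(-4))) = 43*(-36 + (3 + 4/7)) = 43*(-36 + 25/7) = 43*(-227/7) = -9761/7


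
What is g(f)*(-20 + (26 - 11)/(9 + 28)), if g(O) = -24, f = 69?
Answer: 17400/37 ≈ 470.27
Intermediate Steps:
g(f)*(-20 + (26 - 11)/(9 + 28)) = -24*(-20 + (26 - 11)/(9 + 28)) = -24*(-20 + 15/37) = -24*(-725/37) = 17400/37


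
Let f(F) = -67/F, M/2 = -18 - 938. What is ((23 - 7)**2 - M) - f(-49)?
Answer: 106165/49 ≈ 2166.6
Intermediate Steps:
M = -1912 (M = 2*(-18 - 938) = 2*(-956) = -1912)
((23 - 7)**2 - M) - f(-49) = ((23 - 7)**2 - 1*(-1912)) - (-67)/(-49) = (16**2 + 1912) - (-67)*(-1)/49 = (256 + 1912) - 1*67/49 = 2168 - 67/49 = 106165/49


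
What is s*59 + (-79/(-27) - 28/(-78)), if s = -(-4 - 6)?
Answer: 208243/351 ≈ 593.29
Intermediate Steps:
s = 10 (s = -1*(-10) = 10)
s*59 + (-79/(-27) - 28/(-78)) = 10*59 + (-79/(-27) - 28/(-78)) = 590 + (-79*(-1/27) - 28*(-1/78)) = 590 + (79/27 + 14/39) = 590 + 1153/351 = 208243/351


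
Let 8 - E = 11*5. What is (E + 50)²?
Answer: 9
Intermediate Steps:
E = -47 (E = 8 - 11*5 = 8 - 1*55 = 8 - 55 = -47)
(E + 50)² = (-47 + 50)² = 3² = 9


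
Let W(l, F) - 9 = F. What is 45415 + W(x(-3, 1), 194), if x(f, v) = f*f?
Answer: 45618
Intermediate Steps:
x(f, v) = f²
W(l, F) = 9 + F
45415 + W(x(-3, 1), 194) = 45415 + (9 + 194) = 45415 + 203 = 45618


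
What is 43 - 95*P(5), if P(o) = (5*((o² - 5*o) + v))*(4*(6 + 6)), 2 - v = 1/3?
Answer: -37957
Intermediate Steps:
v = 5/3 (v = 2 - 1/3 = 2 - 1*⅓ = 2 - ⅓ = 5/3 ≈ 1.6667)
P(o) = 400 - 1200*o + 240*o² (P(o) = (5*((o² - 5*o) + 5/3))*(4*(6 + 6)) = (5*(5/3 + o² - 5*o))*(4*12) = (25/3 - 25*o + 5*o²)*48 = 400 - 1200*o + 240*o²)
43 - 95*P(5) = 43 - 95*(400 - 1200*5 + 240*5²) = 43 - 95*(400 - 6000 + 240*25) = 43 - 95*(400 - 6000 + 6000) = 43 - 95*400 = 43 - 38000 = -37957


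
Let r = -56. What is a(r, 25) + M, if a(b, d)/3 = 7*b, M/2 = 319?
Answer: -538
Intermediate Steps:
M = 638 (M = 2*319 = 638)
a(b, d) = 21*b (a(b, d) = 3*(7*b) = 21*b)
a(r, 25) + M = 21*(-56) + 638 = -1176 + 638 = -538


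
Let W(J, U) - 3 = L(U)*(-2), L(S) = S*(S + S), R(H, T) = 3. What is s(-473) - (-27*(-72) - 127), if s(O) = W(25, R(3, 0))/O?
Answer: -78128/43 ≈ -1816.9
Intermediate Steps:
L(S) = 2*S² (L(S) = S*(2*S) = 2*S²)
W(J, U) = 3 - 4*U² (W(J, U) = 3 + (2*U²)*(-2) = 3 - 4*U²)
s(O) = -33/O (s(O) = (3 - 4*3²)/O = (3 - 4*9)/O = (3 - 36)/O = -33/O)
s(-473) - (-27*(-72) - 127) = -33/(-473) - (-27*(-72) - 127) = -33*(-1/473) - (1944 - 127) = 3/43 - 1*1817 = 3/43 - 1817 = -78128/43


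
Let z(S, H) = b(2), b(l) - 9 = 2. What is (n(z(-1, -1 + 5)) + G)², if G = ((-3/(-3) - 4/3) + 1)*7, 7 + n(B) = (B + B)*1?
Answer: 3481/9 ≈ 386.78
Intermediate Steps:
b(l) = 11 (b(l) = 9 + 2 = 11)
z(S, H) = 11
n(B) = -7 + 2*B (n(B) = -7 + (B + B)*1 = -7 + (2*B)*1 = -7 + 2*B)
G = 14/3 (G = ((-3*(-⅓) - 4*⅓) + 1)*7 = ((1 - 4/3) + 1)*7 = (-⅓ + 1)*7 = (⅔)*7 = 14/3 ≈ 4.6667)
(n(z(-1, -1 + 5)) + G)² = ((-7 + 2*11) + 14/3)² = ((-7 + 22) + 14/3)² = (15 + 14/3)² = (59/3)² = 3481/9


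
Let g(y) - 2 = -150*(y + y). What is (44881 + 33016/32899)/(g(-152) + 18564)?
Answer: 1476573035/2110997234 ≈ 0.69947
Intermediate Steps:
g(y) = 2 - 300*y (g(y) = 2 - 150*(y + y) = 2 - 300*y)
(44881 + 33016/32899)/(g(-152) + 18564) = (44881 + 33016/32899)/((2 - 300*(-152)) + 18564) = (44881 + 33016*(1/32899))/((2 + 45600) + 18564) = (44881 + 33016/32899)/(45602 + 18564) = (1476573035/32899)/64166 = (1476573035/32899)*(1/64166) = 1476573035/2110997234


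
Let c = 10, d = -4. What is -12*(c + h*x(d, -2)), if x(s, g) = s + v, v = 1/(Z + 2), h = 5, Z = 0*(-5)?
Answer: 90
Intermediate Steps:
Z = 0
v = 1/2 (v = 1/(0 + 2) = 1/2 ≈ 0.50000)
x(s, g) = 1/2 + s (x(s, g) = s + 1/2 = 1/2 + s)
-12*(c + h*x(d, -2)) = -12*(10 + 5*(1/2 - 4)) = -12*(10 + 5*(-7/2)) = -12*(10 - 35/2) = -12*(-15/2) = 90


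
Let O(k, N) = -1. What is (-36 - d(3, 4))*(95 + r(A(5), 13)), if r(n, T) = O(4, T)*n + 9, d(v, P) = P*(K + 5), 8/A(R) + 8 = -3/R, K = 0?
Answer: -252672/43 ≈ -5876.1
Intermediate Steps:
A(R) = 8/(-8 - 3/R)
d(v, P) = 5*P (d(v, P) = P*(0 + 5) = P*5 = 5*P)
r(n, T) = 9 - n (r(n, T) = -n + 9 = 9 - n)
(-36 - d(3, 4))*(95 + r(A(5), 13)) = (-36 - 5*4)*(95 + (9 - (-8)*5/(3 + 8*5))) = (-36 - 1*20)*(95 + (9 - (-8)*5/(3 + 40))) = (-36 - 20)*(95 + (9 - (-8)*5/43)) = -56*(95 + (9 - (-8)*5/43)) = -56*(95 + (9 - 1*(-40/43))) = -56*(95 + (9 + 40/43)) = -56*(95 + 427/43) = -56*4512/43 = -252672/43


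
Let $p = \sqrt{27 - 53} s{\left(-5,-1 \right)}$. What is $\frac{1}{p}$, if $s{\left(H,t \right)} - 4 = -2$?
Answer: $- \frac{i \sqrt{26}}{52} \approx - 0.098058 i$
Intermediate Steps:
$s{\left(H,t \right)} = 2$ ($s{\left(H,t \right)} = 4 - 2 = 2$)
$p = 2 i \sqrt{26}$ ($p = \sqrt{27 - 53} \cdot 2 = \sqrt{-26} \cdot 2 = i \sqrt{26} \cdot 2 = 2 i \sqrt{26} \approx 10.198 i$)
$\frac{1}{p} = \frac{1}{2 i \sqrt{26}} = - \frac{i \sqrt{26}}{52}$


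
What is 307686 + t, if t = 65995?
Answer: 373681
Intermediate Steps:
307686 + t = 307686 + 65995 = 373681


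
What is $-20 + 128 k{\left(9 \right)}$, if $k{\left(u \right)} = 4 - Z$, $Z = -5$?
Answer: $1132$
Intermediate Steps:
$k{\left(u \right)} = 9$ ($k{\left(u \right)} = 4 - -5 = 4 + 5 = 9$)
$-20 + 128 k{\left(9 \right)} = -20 + 128 \cdot 9 = -20 + 1152 = 1132$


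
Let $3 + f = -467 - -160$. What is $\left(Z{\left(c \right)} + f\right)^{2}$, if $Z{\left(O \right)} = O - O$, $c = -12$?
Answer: $96100$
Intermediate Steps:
$Z{\left(O \right)} = 0$
$f = -310$ ($f = -3 - 307 = -310$)
$\left(Z{\left(c \right)} + f\right)^{2} = \left(0 - 310\right)^{2} = \left(-310\right)^{2} = 96100$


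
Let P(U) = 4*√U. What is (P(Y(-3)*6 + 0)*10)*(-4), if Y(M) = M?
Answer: -480*I*√2 ≈ -678.82*I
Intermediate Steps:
(P(Y(-3)*6 + 0)*10)*(-4) = ((4*√(-3*6 + 0))*10)*(-4) = ((4*√(-18 + 0))*10)*(-4) = ((4*√(-18))*10)*(-4) = ((4*(3*I*√2))*10)*(-4) = ((12*I*√2)*10)*(-4) = (120*I*√2)*(-4) = -480*I*√2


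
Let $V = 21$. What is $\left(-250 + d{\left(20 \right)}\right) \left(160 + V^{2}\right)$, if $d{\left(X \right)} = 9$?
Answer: $-144841$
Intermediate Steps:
$\left(-250 + d{\left(20 \right)}\right) \left(160 + V^{2}\right) = \left(-250 + 9\right) \left(160 + 21^{2}\right) = - 241 \left(160 + 441\right) = \left(-241\right) 601 = -144841$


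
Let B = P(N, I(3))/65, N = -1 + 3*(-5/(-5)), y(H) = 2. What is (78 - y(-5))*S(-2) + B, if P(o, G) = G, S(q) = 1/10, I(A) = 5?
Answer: 499/65 ≈ 7.6769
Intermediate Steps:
S(q) = ⅒
N = 2 (N = -1 + 3*(-5*(-⅕)) = -1 + 3*1 = -1 + 3 = 2)
B = 1/13 (B = 5/65 = 5*(1/65) = 1/13 ≈ 0.076923)
(78 - y(-5))*S(-2) + B = (78 - 1*2)*(⅒) + 1/13 = (78 - 2)*(⅒) + 1/13 = 76*(⅒) + 1/13 = 38/5 + 1/13 = 499/65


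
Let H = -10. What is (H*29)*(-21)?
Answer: 6090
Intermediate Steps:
(H*29)*(-21) = -10*29*(-21) = -290*(-21) = 6090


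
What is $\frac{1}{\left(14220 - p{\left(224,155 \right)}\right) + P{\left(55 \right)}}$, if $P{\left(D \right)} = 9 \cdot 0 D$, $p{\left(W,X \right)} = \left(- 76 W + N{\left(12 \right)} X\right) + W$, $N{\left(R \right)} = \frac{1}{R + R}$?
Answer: $\frac{24}{744325} \approx 3.2244 \cdot 10^{-5}$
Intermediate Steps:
$N{\left(R \right)} = \frac{1}{2 R}$
$p{\left(W,X \right)} = - 75 W + \frac{X}{24}$ ($p{\left(W,X \right)} = \left(- 76 W + \frac{1}{2 \cdot 12} X\right) + W = \left(- 76 W + \frac{1}{2} \cdot \frac{1}{12} X\right) + W = \left(- 76 W + \frac{X}{24}\right) + W = - 75 W + \frac{X}{24}$)
$P{\left(D \right)} = 0$ ($P{\left(D \right)} = 9 \cdot 0 = 0$)
$\frac{1}{\left(14220 - p{\left(224,155 \right)}\right) + P{\left(55 \right)}} = \frac{1}{\left(14220 - \left(\left(-75\right) 224 + \frac{1}{24} \cdot 155\right)\right) + 0} = \frac{1}{\left(14220 - \left(-16800 + \frac{155}{24}\right)\right) + 0} = \frac{1}{\left(14220 - - \frac{403045}{24}\right) + 0} = \frac{1}{\left(14220 + \frac{403045}{24}\right) + 0} = \frac{1}{\frac{744325}{24} + 0} = \frac{1}{\frac{744325}{24}} = \frac{24}{744325}$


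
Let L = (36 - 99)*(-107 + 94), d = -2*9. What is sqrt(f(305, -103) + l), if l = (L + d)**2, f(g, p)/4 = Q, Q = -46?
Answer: sqrt(641417) ≈ 800.88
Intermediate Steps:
d = -18
L = 819 (L = -63*(-13) = 819)
f(g, p) = -184 (f(g, p) = 4*(-46) = -184)
l = 641601 (l = (819 - 18)**2 = 801**2 = 641601)
sqrt(f(305, -103) + l) = sqrt(-184 + 641601) = sqrt(641417)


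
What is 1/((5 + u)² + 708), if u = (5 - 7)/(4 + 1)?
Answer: 25/18229 ≈ 0.0013714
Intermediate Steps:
u = -⅖ (u = -2/5 = -2*⅕ = -⅖ ≈ -0.40000)
1/((5 + u)² + 708) = 1/((5 - ⅖)² + 708) = 1/((23/5)² + 708) = 1/(529/25 + 708) = 1/(18229/25) = 25/18229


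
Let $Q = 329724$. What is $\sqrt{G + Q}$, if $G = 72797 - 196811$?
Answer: $\sqrt{205710} \approx 453.55$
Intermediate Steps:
$G = -124014$ ($G = 72797 - 196811 = -124014$)
$\sqrt{G + Q} = \sqrt{-124014 + 329724} = \sqrt{205710}$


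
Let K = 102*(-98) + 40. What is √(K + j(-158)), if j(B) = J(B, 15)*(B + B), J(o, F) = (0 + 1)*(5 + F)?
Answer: 2*I*√4069 ≈ 127.58*I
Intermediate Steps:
K = -9956 (K = -9996 + 40 = -9956)
J(o, F) = 5 + F (J(o, F) = 1*(5 + F) = 5 + F)
j(B) = 40*B (j(B) = (5 + 15)*(B + B) = 20*(2*B) = 40*B)
√(K + j(-158)) = √(-9956 + 40*(-158)) = √(-9956 - 6320) = √(-16276) = 2*I*√4069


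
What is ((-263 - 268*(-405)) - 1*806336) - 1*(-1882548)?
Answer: 1184489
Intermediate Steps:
((-263 - 268*(-405)) - 1*806336) - 1*(-1882548) = ((-263 + 108540) - 806336) + 1882548 = (108277 - 806336) + 1882548 = -698059 + 1882548 = 1184489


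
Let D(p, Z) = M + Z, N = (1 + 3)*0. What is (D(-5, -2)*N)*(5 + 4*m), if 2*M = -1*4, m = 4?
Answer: 0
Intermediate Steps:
M = -2 (M = (-1*4)/2 = (½)*(-4) = -2)
N = 0 (N = 4*0 = 0)
D(p, Z) = -2 + Z
(D(-5, -2)*N)*(5 + 4*m) = ((-2 - 2)*0)*(5 + 4*4) = (-4*0)*(5 + 16) = 0*21 = 0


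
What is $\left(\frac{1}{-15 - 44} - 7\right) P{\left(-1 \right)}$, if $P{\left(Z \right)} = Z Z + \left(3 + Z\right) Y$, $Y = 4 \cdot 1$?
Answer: $- \frac{3726}{59} \approx -63.153$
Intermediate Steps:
$Y = 4$
$P{\left(Z \right)} = 12 + Z^{2} + 4 Z$ ($P{\left(Z \right)} = Z Z + \left(3 + Z\right) 4 = Z^{2} + \left(12 + 4 Z\right) = 12 + Z^{2} + 4 Z$)
$\left(\frac{1}{-15 - 44} - 7\right) P{\left(-1 \right)} = \left(\frac{1}{-15 - 44} - 7\right) \left(12 + \left(-1\right)^{2} + 4 \left(-1\right)\right) = \left(\frac{1}{-59} - 7\right) \left(12 + 1 - 4\right) = \left(- \frac{1}{59} - 7\right) 9 = \left(- \frac{414}{59}\right) 9 = - \frac{3726}{59}$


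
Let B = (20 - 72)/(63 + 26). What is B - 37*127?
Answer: -418263/89 ≈ -4699.6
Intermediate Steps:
B = -52/89 ≈ -0.58427
B - 37*127 = -52/89 - 37*127 = -52/89 - 4699 = -418263/89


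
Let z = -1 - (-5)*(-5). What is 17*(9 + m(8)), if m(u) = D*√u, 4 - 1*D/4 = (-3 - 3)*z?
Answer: 153 - 20672*√2 ≈ -29082.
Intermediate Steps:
z = -26 (z = -1 - 1*25 = -1 - 25 = -26)
D = -608 (D = 16 - 4*(-3 - 3)*(-26) = 16 - (-24)*(-26) = 16 - 4*156 = 16 - 624 = -608)
m(u) = -608*√u
17*(9 + m(8)) = 17*(9 - 1216*√2) = 153 - 20672*√2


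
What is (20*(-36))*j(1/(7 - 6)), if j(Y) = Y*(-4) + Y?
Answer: 2160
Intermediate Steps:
j(Y) = -3*Y (j(Y) = -4*Y + Y = -3*Y)
(20*(-36))*j(1/(7 - 6)) = (20*(-36))*(-3/(7 - 6)) = -(-2160)/1 = -(-2160) = -720*(-3) = 2160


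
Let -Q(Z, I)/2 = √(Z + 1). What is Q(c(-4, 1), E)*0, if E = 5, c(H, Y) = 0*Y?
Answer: 0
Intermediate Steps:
c(H, Y) = 0
Q(Z, I) = -2*√(1 + Z) (Q(Z, I) = -2*√(Z + 1) = -2*√(1 + Z))
Q(c(-4, 1), E)*0 = -2*√(1 + 0)*0 = -2*√1*0 = -2*1*0 = -2*0 = 0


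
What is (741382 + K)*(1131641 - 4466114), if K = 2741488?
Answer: -11613535977510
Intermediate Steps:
(741382 + K)*(1131641 - 4466114) = (741382 + 2741488)*(1131641 - 4466114) = 3482870*(-3334473) = -11613535977510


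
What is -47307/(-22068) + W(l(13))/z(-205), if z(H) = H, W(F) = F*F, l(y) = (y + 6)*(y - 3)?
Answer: -52463791/301596 ≈ -173.95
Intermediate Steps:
l(y) = (-3 + y)*(6 + y) (l(y) = (6 + y)*(-3 + y) = (-3 + y)*(6 + y))
W(F) = F²
-47307/(-22068) + W(l(13))/z(-205) = -47307/(-22068) + (-18 + 13² + 3*13)²/(-205) = -47307*(-1/22068) + (-18 + 169 + 39)²*(-1/205) = 15769/7356 + 190²*(-1/205) = 15769/7356 + 36100*(-1/205) = 15769/7356 - 7220/41 = -52463791/301596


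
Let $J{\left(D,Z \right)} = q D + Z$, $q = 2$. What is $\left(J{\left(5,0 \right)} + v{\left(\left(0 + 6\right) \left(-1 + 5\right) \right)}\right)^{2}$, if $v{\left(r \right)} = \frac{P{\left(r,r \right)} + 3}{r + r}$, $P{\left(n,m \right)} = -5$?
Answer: $\frac{57121}{576} \approx 99.168$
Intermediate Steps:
$v{\left(r \right)} = - \frac{1}{r}$ ($v{\left(r \right)} = \frac{-5 + 3}{r + r} = - \frac{2}{2 r} = - 2 \frac{1}{2 r} = - \frac{1}{r}$)
$J{\left(D,Z \right)} = Z + 2 D$ ($J{\left(D,Z \right)} = 2 D + Z = Z + 2 D$)
$\left(J{\left(5,0 \right)} + v{\left(\left(0 + 6\right) \left(-1 + 5\right) \right)}\right)^{2} = \left(\left(0 + 2 \cdot 5\right) - \frac{1}{\left(0 + 6\right) \left(-1 + 5\right)}\right)^{2} = \left(\left(0 + 10\right) - \frac{1}{6 \cdot 4}\right)^{2} = \left(10 - \frac{1}{24}\right)^{2} = \left(\frac{239}{24}\right)^{2} = \frac{57121}{576}$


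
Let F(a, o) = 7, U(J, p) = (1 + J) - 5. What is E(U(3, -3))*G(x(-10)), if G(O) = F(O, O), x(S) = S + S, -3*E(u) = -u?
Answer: -7/3 ≈ -2.3333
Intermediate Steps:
U(J, p) = -4 + J
E(u) = u/3 (E(u) = -(-1)*u/3 = u/3)
x(S) = 2*S
G(O) = 7
E(U(3, -3))*G(x(-10)) = ((-4 + 3)/3)*7 = ((⅓)*(-1))*7 = -⅓*7 = -7/3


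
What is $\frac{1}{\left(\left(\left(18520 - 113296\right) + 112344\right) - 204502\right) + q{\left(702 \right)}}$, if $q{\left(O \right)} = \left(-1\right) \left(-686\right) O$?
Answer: $\frac{1}{294638} \approx 3.394 \cdot 10^{-6}$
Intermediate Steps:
$q{\left(O \right)} = 686 O$
$\frac{1}{\left(\left(\left(18520 - 113296\right) + 112344\right) - 204502\right) + q{\left(702 \right)}} = \frac{1}{\left(\left(\left(18520 - 113296\right) + 112344\right) - 204502\right) + 686 \cdot 702} = \frac{1}{\left(\left(-94776 + 112344\right) - 204502\right) + 481572} = \frac{1}{\left(17568 - 204502\right) + 481572} = \frac{1}{-186934 + 481572} = \frac{1}{294638}$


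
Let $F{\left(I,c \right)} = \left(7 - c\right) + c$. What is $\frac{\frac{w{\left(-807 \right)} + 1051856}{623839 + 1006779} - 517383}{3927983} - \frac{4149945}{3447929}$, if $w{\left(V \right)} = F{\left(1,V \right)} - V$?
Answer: $- \frac{14744709200036589063}{11042061207831341963} \approx -1.3353$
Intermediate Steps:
$F{\left(I,c \right)} = 7$
$w{\left(V \right)} = 7 - V$
$\frac{\frac{w{\left(-807 \right)} + 1051856}{623839 + 1006779} - 517383}{3927983} - \frac{4149945}{3447929} = \frac{\frac{\left(7 - -807\right) + 1051856}{623839 + 1006779} - 517383}{3927983} - \frac{4149945}{3447929} = \left(\frac{\left(7 + 807\right) + 1051856}{1630618} - 517383\right) \frac{1}{3927983} - \frac{4149945}{3447929} = \left(\left(814 + 1051856\right) \frac{1}{1630618} - 517383\right) \frac{1}{3927983} - \frac{4149945}{3447929} = \left(1052670 \cdot \frac{1}{1630618} - 517383\right) \frac{1}{3927983} - \frac{4149945}{3447929} = \left(\frac{526335}{815309} - 517383\right) \frac{1}{3927983} - \frac{4149945}{3447929} = \left(- \frac{421826490012}{815309}\right) \frac{1}{3927983} - \frac{4149945}{3447929} = - \frac{421826490012}{3202519891747} - \frac{4149945}{3447929} = - \frac{14744709200036589063}{11042061207831341963}$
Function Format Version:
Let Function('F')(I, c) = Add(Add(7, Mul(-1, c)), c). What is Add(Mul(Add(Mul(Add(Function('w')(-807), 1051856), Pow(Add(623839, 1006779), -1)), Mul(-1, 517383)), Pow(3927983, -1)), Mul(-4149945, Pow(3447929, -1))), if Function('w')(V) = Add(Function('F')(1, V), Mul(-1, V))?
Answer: Rational(-14744709200036589063, 11042061207831341963) ≈ -1.3353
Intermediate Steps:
Function('F')(I, c) = 7
Function('w')(V) = Add(7, Mul(-1, V))
Add(Mul(Add(Mul(Add(Function('w')(-807), 1051856), Pow(Add(623839, 1006779), -1)), Mul(-1, 517383)), Pow(3927983, -1)), Mul(-4149945, Pow(3447929, -1))) = Add(Mul(Add(Mul(Add(Add(7, Mul(-1, -807)), 1051856), Pow(Add(623839, 1006779), -1)), Mul(-1, 517383)), Pow(3927983, -1)), Mul(-4149945, Pow(3447929, -1))) = Add(Mul(Add(Mul(Add(Add(7, 807), 1051856), Pow(1630618, -1)), -517383), Rational(1, 3927983)), Mul(-4149945, Rational(1, 3447929))) = Add(Mul(Add(Mul(Add(814, 1051856), Rational(1, 1630618)), -517383), Rational(1, 3927983)), Rational(-4149945, 3447929)) = Add(Mul(Add(Mul(1052670, Rational(1, 1630618)), -517383), Rational(1, 3927983)), Rational(-4149945, 3447929)) = Add(Mul(Add(Rational(526335, 815309), -517383), Rational(1, 3927983)), Rational(-4149945, 3447929)) = Add(Mul(Rational(-421826490012, 815309), Rational(1, 3927983)), Rational(-4149945, 3447929)) = Add(Rational(-421826490012, 3202519891747), Rational(-4149945, 3447929)) = Rational(-14744709200036589063, 11042061207831341963)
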